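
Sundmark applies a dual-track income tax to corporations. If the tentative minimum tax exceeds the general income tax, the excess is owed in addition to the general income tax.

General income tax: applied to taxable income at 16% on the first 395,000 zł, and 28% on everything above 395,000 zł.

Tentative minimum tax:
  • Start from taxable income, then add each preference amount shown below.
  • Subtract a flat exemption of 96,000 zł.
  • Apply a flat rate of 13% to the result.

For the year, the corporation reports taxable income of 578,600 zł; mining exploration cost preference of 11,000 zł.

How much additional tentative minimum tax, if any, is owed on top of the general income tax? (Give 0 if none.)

0 zł

Tentative minimum tax:
  Adjusted income: 578,600 zł + 11,000 zł = 589,600 zł
  Less exemption 96,000 zł → base 493,600 zł
  493,600 zł × 13% = 64,168 zł

General income tax:
  395,000 zł × 16% = 63,200 zł
  183,600 zł × 28% = 51,408 zł
  → 114,608 zł

64,168 zł ≤ 114,608 zł, so no add-on is due.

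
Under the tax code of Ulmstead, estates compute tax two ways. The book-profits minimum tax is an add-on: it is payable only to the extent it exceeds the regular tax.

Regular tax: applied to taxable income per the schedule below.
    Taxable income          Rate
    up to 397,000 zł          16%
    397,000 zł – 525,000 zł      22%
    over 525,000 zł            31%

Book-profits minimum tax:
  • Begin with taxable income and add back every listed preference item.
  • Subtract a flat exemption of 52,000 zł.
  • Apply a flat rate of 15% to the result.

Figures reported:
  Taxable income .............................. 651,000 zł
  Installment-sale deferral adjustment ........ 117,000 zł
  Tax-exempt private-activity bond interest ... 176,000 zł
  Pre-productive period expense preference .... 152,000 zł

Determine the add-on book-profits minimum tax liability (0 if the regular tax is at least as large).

25,860 zł

Book-profits minimum tax:
  Adjusted income: 651,000 zł + 117,000 zł + 176,000 zł + 152,000 zł = 1,096,000 zł
  Less exemption 52,000 zł → base 1,044,000 zł
  1,044,000 zł × 15% = 156,600 zł

Regular tax:
  397,000 zł × 16% = 63,520 zł
  128,000 zł × 22% = 28,160 zł
  126,000 zł × 31% = 39,060 zł
  → 130,740 zł

Excess of book-profits minimum tax over regular tax: 156,600 zł − 130,740 zł = 25,860 zł.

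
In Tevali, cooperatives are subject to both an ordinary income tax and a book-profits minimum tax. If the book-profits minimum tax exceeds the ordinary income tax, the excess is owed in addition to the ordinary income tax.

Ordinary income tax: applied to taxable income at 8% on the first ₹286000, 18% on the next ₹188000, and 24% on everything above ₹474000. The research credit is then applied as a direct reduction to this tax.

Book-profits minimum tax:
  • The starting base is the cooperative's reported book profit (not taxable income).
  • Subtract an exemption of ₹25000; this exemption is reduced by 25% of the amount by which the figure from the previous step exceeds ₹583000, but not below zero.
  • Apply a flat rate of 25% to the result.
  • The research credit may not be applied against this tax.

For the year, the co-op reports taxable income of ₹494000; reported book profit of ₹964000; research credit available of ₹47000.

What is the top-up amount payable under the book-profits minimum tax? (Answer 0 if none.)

Ordinary income tax:
  ₹286000 × 8% = ₹22880
  ₹188000 × 18% = ₹33840
  ₹20000 × 24% = ₹4800
  → ₹61520
  Less research credit ₹47000 → ₹14520

Book-profits minimum tax:
  Base (reported book profit): ₹964000
  Exemption: 25% × (₹964000 − ₹583000) = ₹95250 ≥ ₹25000, so the exemption is fully phased out
  Base: ₹964000 − ₹0 = ₹964000
  ₹964000 × 25% = ₹241000

Excess of book-profits minimum tax over ordinary income tax: ₹241000 − ₹14520 = ₹226480.

₹226480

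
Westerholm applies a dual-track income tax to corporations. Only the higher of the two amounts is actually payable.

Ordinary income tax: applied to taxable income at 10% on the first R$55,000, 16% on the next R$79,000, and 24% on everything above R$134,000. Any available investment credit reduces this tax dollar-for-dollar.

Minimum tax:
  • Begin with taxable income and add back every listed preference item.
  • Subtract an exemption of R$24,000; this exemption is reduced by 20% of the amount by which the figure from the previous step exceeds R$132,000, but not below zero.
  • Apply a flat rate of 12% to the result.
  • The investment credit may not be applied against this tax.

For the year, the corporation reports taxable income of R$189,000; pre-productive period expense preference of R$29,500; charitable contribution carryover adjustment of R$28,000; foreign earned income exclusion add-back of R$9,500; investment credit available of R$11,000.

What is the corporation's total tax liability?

Minimum tax:
  Adjusted income: R$189,000 + R$29,500 + R$28,000 + R$9,500 = R$256,000
  Exemption: 20% × (R$256,000 − R$132,000) = R$24,800 ≥ R$24,000, so the exemption is fully phased out
  Base: R$256,000 − R$0 = R$256,000
  R$256,000 × 12% = R$30,720

Ordinary income tax:
  R$55,000 × 10% = R$5,500
  R$79,000 × 16% = R$12,640
  R$55,000 × 24% = R$13,200
  → R$31,340
  Less investment credit R$11,000 → R$20,340

R$30,720 > R$20,340, so the minimum tax is the binding amount.

R$30,720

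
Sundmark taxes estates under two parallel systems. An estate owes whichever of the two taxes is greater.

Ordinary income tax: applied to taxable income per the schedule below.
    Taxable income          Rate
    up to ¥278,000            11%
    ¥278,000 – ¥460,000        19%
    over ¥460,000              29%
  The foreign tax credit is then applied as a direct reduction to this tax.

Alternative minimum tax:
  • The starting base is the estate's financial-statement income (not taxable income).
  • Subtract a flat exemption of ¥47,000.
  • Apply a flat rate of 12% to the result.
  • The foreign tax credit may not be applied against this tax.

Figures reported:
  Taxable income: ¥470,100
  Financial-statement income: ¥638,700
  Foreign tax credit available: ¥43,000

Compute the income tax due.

Alternative minimum tax:
  Base (financial-statement income): ¥638,700
  Less exemption ¥47,000 → base ¥591,700
  ¥591,700 × 12% = ¥71,004

Ordinary income tax:
  ¥278,000 × 11% = ¥30,580
  ¥182,000 × 19% = ¥34,580
  ¥10,100 × 29% = ¥2,929
  → ¥68,089
  Less foreign tax credit ¥43,000 → ¥25,089

¥71,004 > ¥25,089, so the alternative minimum tax is the binding amount.

¥71,004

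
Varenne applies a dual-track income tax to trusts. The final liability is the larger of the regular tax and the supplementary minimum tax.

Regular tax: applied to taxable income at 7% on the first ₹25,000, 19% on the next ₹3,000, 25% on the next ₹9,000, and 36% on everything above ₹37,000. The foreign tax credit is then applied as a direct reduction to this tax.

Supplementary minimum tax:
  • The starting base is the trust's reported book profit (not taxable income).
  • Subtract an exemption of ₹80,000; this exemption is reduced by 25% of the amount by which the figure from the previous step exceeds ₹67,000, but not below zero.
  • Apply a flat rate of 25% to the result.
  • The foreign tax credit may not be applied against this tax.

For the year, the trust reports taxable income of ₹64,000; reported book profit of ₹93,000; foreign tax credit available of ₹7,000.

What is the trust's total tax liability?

₹7,290

Supplementary minimum tax:
  Base (reported book profit): ₹93,000
  Exemption: ₹80,000 − 25% × (₹93,000 − ₹67,000) = ₹80,000 − ₹6,500 = ₹73,500
  Base: ₹93,000 − ₹73,500 = ₹19,500
  ₹19,500 × 25% = ₹4,875

Regular tax:
  ₹25,000 × 7% = ₹1,750
  ₹3,000 × 19% = ₹570
  ₹9,000 × 25% = ₹2,250
  ₹27,000 × 36% = ₹9,720
  → ₹14,290
  Less foreign tax credit ₹7,000 → ₹7,290

₹7,290 > ₹4,875, so the regular tax governs.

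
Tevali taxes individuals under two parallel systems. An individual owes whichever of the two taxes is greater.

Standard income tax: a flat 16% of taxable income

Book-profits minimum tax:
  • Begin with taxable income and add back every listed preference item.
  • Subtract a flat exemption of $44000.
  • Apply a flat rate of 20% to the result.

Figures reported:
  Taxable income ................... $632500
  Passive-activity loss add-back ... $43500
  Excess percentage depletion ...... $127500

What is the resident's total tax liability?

$151900

Book-profits minimum tax:
  Adjusted income: $632500 + $43500 + $127500 = $803500
  Less exemption $44000 → base $759500
  $759500 × 20% = $151900

Standard income tax:
  $632500 × 16% = $101200

$151900 > $101200, so the book-profits minimum tax is the binding amount.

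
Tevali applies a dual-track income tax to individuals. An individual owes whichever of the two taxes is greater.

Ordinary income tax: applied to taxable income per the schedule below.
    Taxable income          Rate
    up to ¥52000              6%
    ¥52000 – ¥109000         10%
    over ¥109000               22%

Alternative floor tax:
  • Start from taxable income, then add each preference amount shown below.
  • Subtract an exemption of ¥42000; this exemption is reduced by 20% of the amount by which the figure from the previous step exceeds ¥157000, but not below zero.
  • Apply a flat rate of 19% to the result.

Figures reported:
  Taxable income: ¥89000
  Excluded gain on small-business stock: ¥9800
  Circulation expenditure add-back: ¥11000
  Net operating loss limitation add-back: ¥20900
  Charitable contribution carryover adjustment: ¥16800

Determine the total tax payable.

¥20045

Alternative floor tax:
  Adjusted income: ¥89000 + ¥9800 + ¥11000 + ¥20900 + ¥16800 = ¥147500
  Exemption: ¥147500 ≤ ¥157000, so full ¥42000 applies
  Base: ¥147500 − ¥42000 = ¥105500
  ¥105500 × 19% = ¥20045

Ordinary income tax:
  ¥52000 × 6% = ¥3120
  ¥37000 × 10% = ¥3700
  → ¥6820

¥20045 > ¥6820, so the alternative floor tax is the binding amount.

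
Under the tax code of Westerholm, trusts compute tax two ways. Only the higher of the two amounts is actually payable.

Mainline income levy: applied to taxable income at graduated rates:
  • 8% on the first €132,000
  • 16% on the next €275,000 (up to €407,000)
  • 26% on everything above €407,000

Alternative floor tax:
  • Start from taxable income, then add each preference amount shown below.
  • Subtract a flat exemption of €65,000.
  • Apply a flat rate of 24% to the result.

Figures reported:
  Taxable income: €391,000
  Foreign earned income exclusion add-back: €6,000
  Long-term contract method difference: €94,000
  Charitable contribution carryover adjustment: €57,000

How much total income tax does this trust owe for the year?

Alternative floor tax:
  Adjusted income: €391,000 + €6,000 + €94,000 + €57,000 = €548,000
  Less exemption €65,000 → base €483,000
  €483,000 × 24% = €115,920

Mainline income levy:
  €132,000 × 8% = €10,560
  €259,000 × 16% = €41,440
  → €52,000

€115,920 > €52,000, so the alternative floor tax is the binding amount.

€115,920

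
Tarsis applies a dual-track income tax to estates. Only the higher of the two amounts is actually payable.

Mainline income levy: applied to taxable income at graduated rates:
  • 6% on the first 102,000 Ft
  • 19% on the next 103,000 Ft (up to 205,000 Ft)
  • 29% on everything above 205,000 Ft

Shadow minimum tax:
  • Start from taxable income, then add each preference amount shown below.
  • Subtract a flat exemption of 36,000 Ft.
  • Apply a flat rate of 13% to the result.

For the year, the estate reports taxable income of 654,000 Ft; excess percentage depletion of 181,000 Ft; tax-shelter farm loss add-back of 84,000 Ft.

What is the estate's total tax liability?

155,900 Ft

Mainline income levy:
  102,000 Ft × 6% = 6,120 Ft
  103,000 Ft × 19% = 19,570 Ft
  449,000 Ft × 29% = 130,210 Ft
  → 155,900 Ft

Shadow minimum tax:
  Adjusted income: 654,000 Ft + 181,000 Ft + 84,000 Ft = 919,000 Ft
  Less exemption 36,000 Ft → base 883,000 Ft
  883,000 Ft × 13% = 114,790 Ft

155,900 Ft > 114,790 Ft, so the mainline income levy governs.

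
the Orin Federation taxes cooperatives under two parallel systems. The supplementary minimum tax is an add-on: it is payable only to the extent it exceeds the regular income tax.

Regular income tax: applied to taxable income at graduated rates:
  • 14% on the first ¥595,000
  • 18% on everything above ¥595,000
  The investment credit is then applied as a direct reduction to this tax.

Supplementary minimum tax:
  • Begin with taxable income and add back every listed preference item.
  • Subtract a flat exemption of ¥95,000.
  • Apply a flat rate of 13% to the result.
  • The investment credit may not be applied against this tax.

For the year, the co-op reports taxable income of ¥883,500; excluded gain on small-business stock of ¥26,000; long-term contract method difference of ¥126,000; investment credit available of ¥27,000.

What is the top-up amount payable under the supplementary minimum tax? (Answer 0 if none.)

Regular income tax:
  ¥595,000 × 14% = ¥83,300
  ¥288,500 × 18% = ¥51,930
  → ¥135,230
  Less investment credit ¥27,000 → ¥108,230

Supplementary minimum tax:
  Adjusted income: ¥883,500 + ¥26,000 + ¥126,000 = ¥1,035,500
  Less exemption ¥95,000 → base ¥940,500
  ¥940,500 × 13% = ¥122,265

Excess of supplementary minimum tax over regular income tax: ¥122,265 − ¥108,230 = ¥14,035.

¥14,035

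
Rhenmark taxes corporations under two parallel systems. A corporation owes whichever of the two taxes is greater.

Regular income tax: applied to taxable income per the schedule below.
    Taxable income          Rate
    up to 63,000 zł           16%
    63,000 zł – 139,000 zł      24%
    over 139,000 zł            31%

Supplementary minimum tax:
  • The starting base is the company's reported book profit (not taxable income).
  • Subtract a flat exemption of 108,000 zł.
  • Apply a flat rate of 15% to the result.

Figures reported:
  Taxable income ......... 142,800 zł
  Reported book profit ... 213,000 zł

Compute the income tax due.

Supplementary minimum tax:
  Base (reported book profit): 213,000 zł
  Less exemption 108,000 zł → base 105,000 zł
  105,000 zł × 15% = 15,750 zł

Regular income tax:
  63,000 zł × 16% = 10,080 zł
  76,000 zł × 24% = 18,240 zł
  3,800 zł × 31% = 1,178 zł
  → 29,498 zł

29,498 zł > 15,750 zł, so the regular income tax governs.

29,498 zł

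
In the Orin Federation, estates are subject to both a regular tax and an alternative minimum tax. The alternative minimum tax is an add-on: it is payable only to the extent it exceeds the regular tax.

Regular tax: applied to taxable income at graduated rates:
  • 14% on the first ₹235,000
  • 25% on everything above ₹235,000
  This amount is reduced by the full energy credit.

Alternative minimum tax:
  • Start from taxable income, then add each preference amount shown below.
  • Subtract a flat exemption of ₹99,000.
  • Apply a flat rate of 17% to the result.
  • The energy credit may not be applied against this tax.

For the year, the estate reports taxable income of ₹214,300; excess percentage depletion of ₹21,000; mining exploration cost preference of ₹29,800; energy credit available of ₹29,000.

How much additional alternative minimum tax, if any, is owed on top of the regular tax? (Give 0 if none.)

Alternative minimum tax:
  Adjusted income: ₹214,300 + ₹21,000 + ₹29,800 = ₹265,100
  Less exemption ₹99,000 → base ₹166,100
  ₹166,100 × 17% = ₹28,237

Regular tax:
  ₹214,300 × 14% = ₹30,002
  Less energy credit ₹29,000 → ₹1,002

Excess of alternative minimum tax over regular tax: ₹28,237 − ₹1,002 = ₹27,235.

₹27,235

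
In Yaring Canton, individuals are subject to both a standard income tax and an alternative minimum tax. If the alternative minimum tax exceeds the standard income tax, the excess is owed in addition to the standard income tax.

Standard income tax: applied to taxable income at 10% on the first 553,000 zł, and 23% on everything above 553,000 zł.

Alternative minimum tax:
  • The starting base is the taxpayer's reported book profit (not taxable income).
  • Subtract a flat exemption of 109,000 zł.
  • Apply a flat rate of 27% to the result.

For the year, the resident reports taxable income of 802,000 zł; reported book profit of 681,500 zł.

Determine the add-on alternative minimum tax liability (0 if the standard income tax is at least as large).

42,005 zł

Alternative minimum tax:
  Base (reported book profit): 681,500 zł
  Less exemption 109,000 zł → base 572,500 zł
  572,500 zł × 27% = 154,575 zł

Standard income tax:
  553,000 zł × 10% = 55,300 zł
  249,000 zł × 23% = 57,270 zł
  → 112,570 zł

Excess of alternative minimum tax over standard income tax: 154,575 zł − 112,570 zł = 42,005 zł.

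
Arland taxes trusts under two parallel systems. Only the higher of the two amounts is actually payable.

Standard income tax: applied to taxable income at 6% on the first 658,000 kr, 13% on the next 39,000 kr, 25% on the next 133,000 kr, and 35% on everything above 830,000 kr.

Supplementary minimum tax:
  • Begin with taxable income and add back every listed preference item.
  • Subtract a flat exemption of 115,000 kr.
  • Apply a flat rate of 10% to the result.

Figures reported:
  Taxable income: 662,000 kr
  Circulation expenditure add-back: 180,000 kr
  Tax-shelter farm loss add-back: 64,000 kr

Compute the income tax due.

79,100 kr

Supplementary minimum tax:
  Adjusted income: 662,000 kr + 180,000 kr + 64,000 kr = 906,000 kr
  Less exemption 115,000 kr → base 791,000 kr
  791,000 kr × 10% = 79,100 kr

Standard income tax:
  658,000 kr × 6% = 39,480 kr
  4,000 kr × 13% = 520 kr
  → 40,000 kr

79,100 kr > 40,000 kr, so the supplementary minimum tax is the binding amount.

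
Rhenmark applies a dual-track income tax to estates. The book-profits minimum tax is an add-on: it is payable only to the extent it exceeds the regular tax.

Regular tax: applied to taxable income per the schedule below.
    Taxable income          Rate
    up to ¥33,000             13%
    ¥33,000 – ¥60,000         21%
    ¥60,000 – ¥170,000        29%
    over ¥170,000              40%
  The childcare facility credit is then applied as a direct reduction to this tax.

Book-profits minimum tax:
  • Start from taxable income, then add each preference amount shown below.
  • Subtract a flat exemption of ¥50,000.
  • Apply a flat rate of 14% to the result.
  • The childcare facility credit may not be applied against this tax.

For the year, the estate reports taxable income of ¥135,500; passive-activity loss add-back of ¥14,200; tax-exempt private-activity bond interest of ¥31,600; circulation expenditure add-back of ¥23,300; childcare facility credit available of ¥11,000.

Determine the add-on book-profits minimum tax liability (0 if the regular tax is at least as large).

¥789

Regular tax:
  ¥33,000 × 13% = ¥4,290
  ¥27,000 × 21% = ¥5,670
  ¥75,500 × 29% = ¥21,895
  → ¥31,855
  Less childcare facility credit ¥11,000 → ¥20,855

Book-profits minimum tax:
  Adjusted income: ¥135,500 + ¥14,200 + ¥31,600 + ¥23,300 = ¥204,600
  Less exemption ¥50,000 → base ¥154,600
  ¥154,600 × 14% = ¥21,644

Excess of book-profits minimum tax over regular tax: ¥21,644 − ¥20,855 = ¥789.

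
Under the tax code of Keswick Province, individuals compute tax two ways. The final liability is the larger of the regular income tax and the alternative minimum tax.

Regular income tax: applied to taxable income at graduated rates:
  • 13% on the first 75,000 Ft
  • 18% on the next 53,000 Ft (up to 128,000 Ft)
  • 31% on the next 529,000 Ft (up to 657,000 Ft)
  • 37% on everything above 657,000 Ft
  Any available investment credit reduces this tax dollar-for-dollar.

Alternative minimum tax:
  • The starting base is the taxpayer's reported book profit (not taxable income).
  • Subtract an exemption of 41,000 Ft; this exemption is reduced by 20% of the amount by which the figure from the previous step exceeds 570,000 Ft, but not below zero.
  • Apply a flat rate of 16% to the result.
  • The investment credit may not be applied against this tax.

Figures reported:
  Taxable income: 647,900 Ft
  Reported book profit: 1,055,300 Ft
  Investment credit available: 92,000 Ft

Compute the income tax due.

168,848 Ft

Regular income tax:
  75,000 Ft × 13% = 9,750 Ft
  53,000 Ft × 18% = 9,540 Ft
  519,900 Ft × 31% = 161,169 Ft
  → 180,459 Ft
  Less investment credit 92,000 Ft → 88,459 Ft

Alternative minimum tax:
  Base (reported book profit): 1,055,300 Ft
  Exemption: 20% × (1,055,300 Ft − 570,000 Ft) = 97,060 Ft ≥ 41,000 Ft, so the exemption is fully phased out
  Base: 1,055,300 Ft − 0 Ft = 1,055,300 Ft
  1,055,300 Ft × 16% = 168,848 Ft

168,848 Ft > 88,459 Ft, so the alternative minimum tax is the binding amount.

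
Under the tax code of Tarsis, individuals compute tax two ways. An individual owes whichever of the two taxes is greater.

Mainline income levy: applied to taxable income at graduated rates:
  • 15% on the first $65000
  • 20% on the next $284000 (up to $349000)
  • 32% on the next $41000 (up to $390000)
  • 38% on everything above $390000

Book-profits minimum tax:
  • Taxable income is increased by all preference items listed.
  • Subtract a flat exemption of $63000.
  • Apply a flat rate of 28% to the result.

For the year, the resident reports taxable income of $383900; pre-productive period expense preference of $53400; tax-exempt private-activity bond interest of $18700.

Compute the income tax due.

Mainline income levy:
  $65000 × 15% = $9750
  $284000 × 20% = $56800
  $34900 × 32% = $11168
  → $77718

Book-profits minimum tax:
  Adjusted income: $383900 + $53400 + $18700 = $456000
  Less exemption $63000 → base $393000
  $393000 × 28% = $110040

$110040 > $77718, so the book-profits minimum tax is the binding amount.

$110040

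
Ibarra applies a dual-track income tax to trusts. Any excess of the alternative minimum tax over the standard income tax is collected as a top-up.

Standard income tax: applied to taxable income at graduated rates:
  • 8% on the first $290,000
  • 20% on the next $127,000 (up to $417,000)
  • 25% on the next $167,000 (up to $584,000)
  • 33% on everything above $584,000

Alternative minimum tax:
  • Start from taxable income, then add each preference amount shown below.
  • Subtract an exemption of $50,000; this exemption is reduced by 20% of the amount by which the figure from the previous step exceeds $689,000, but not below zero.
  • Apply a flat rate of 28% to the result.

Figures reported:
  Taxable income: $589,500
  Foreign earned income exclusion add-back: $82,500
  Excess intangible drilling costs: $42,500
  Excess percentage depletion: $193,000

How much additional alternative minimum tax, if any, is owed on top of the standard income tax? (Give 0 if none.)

$160,171

Standard income tax:
  $290,000 × 8% = $23,200
  $127,000 × 20% = $25,400
  $167,000 × 25% = $41,750
  $5,500 × 33% = $1,815
  → $92,165

Alternative minimum tax:
  Adjusted income: $589,500 + $82,500 + $42,500 + $193,000 = $907,500
  Exemption: $50,000 − 20% × ($907,500 − $689,000) = $50,000 − $43,700 = $6,300
  Base: $907,500 − $6,300 = $901,200
  $901,200 × 28% = $252,336

Excess of alternative minimum tax over standard income tax: $252,336 − $92,165 = $160,171.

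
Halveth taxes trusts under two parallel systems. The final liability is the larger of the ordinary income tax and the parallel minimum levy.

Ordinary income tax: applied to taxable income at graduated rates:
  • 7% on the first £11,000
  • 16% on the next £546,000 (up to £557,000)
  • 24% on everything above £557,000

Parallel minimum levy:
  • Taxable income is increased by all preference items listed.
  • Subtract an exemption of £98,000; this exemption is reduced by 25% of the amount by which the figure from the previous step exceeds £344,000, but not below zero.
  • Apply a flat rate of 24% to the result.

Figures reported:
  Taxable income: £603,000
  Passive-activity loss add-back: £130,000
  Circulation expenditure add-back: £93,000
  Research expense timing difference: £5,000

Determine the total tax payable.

Parallel minimum levy:
  Adjusted income: £603,000 + £130,000 + £93,000 + £5,000 = £831,000
  Exemption: 25% × (£831,000 − £344,000) = £121,750 ≥ £98,000, so the exemption is fully phased out
  Base: £831,000 − £0 = £831,000
  £831,000 × 24% = £199,440

Ordinary income tax:
  £11,000 × 7% = £770
  £546,000 × 16% = £87,360
  £46,000 × 24% = £11,040
  → £99,170

£199,440 > £99,170, so the parallel minimum levy is the binding amount.

£199,440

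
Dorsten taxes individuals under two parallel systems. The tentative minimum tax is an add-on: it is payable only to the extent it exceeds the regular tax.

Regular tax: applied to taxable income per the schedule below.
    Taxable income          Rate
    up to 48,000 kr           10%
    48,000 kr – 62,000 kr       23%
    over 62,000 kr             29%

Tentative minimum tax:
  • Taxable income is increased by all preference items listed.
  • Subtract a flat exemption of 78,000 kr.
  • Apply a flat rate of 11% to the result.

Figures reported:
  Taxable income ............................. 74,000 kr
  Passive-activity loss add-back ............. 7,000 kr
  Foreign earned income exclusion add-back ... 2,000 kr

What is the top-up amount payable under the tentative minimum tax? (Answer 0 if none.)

Tentative minimum tax:
  Adjusted income: 74,000 kr + 7,000 kr + 2,000 kr = 83,000 kr
  Less exemption 78,000 kr → base 5,000 kr
  5,000 kr × 11% = 550 kr

Regular tax:
  48,000 kr × 10% = 4,800 kr
  14,000 kr × 23% = 3,220 kr
  12,000 kr × 29% = 3,480 kr
  → 11,500 kr

550 kr ≤ 11,500 kr, so no add-on is due.

0 kr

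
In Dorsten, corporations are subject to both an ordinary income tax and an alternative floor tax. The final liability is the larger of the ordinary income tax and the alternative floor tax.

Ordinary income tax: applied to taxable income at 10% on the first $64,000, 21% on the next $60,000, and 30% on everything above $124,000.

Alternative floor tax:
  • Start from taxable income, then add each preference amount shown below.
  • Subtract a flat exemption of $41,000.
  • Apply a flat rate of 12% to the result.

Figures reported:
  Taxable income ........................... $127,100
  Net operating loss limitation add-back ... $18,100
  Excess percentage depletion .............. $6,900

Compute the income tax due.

Alternative floor tax:
  Adjusted income: $127,100 + $18,100 + $6,900 = $152,100
  Less exemption $41,000 → base $111,100
  $111,100 × 12% = $13,332

Ordinary income tax:
  $64,000 × 10% = $6,400
  $60,000 × 21% = $12,600
  $3,100 × 30% = $930
  → $19,930

$19,930 > $13,332, so the ordinary income tax governs.

$19,930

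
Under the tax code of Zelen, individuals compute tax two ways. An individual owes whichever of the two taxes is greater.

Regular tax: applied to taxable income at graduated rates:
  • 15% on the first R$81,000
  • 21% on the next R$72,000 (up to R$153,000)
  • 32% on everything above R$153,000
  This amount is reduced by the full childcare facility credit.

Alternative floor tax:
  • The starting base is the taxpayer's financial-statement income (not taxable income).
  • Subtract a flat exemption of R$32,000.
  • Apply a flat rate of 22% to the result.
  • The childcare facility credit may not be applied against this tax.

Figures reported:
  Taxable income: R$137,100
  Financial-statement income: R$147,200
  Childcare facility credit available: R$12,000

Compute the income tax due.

R$25,344

Alternative floor tax:
  Base (financial-statement income): R$147,200
  Less exemption R$32,000 → base R$115,200
  R$115,200 × 22% = R$25,344

Regular tax:
  R$81,000 × 15% = R$12,150
  R$56,100 × 21% = R$11,781
  → R$23,931
  Less childcare facility credit R$12,000 → R$11,931

R$25,344 > R$11,931, so the alternative floor tax is the binding amount.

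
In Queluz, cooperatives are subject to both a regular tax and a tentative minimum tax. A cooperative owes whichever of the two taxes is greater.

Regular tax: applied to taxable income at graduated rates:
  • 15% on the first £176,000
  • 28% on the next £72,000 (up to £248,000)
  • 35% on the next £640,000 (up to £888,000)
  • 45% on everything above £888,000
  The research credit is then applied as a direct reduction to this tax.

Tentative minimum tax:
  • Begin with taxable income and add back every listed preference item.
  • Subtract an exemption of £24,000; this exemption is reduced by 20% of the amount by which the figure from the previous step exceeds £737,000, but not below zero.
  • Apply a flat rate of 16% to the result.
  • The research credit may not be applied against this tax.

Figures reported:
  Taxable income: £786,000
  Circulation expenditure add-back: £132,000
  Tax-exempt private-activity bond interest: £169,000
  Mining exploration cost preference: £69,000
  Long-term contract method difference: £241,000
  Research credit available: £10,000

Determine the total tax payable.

Regular tax:
  £176,000 × 15% = £26,400
  £72,000 × 28% = £20,160
  £538,000 × 35% = £188,300
  → £234,860
  Less research credit £10,000 → £224,860

Tentative minimum tax:
  Adjusted income: £786,000 + £132,000 + £169,000 + £69,000 + £241,000 = £1,397,000
  Exemption: 20% × (£1,397,000 − £737,000) = £132,000 ≥ £24,000, so the exemption is fully phased out
  Base: £1,397,000 − £0 = £1,397,000
  £1,397,000 × 16% = £223,520

£224,860 > £223,520, so the regular tax governs.

£224,860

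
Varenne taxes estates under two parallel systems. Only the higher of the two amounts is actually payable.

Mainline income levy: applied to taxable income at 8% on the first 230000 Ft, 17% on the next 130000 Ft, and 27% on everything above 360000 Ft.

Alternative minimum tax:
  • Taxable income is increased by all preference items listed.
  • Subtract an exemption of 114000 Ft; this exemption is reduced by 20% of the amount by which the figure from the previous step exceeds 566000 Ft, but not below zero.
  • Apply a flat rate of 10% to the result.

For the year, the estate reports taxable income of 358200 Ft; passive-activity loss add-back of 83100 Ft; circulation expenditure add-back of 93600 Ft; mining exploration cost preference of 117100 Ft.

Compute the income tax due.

55520 Ft

Alternative minimum tax:
  Adjusted income: 358200 Ft + 83100 Ft + 93600 Ft + 117100 Ft = 652000 Ft
  Exemption: 114000 Ft − 20% × (652000 Ft − 566000 Ft) = 114000 Ft − 17200 Ft = 96800 Ft
  Base: 652000 Ft − 96800 Ft = 555200 Ft
  555200 Ft × 10% = 55520 Ft

Mainline income levy:
  230000 Ft × 8% = 18400 Ft
  128200 Ft × 17% = 21794 Ft
  → 40194 Ft

55520 Ft > 40194 Ft, so the alternative minimum tax is the binding amount.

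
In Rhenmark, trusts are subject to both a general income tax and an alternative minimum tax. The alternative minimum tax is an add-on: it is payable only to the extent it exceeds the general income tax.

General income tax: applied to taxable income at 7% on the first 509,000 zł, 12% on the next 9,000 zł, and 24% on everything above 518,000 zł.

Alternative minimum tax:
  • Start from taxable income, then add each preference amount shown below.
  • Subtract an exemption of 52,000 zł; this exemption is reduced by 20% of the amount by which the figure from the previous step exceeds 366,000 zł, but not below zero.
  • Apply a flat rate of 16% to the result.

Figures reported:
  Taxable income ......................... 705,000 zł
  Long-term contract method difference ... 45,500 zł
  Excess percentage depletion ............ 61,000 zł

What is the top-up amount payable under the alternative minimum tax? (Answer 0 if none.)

48,250 zł

General income tax:
  509,000 zł × 7% = 35,630 zł
  9,000 zł × 12% = 1,080 zł
  187,000 zł × 24% = 44,880 zł
  → 81,590 zł

Alternative minimum tax:
  Adjusted income: 705,000 zł + 45,500 zł + 61,000 zł = 811,500 zł
  Exemption: 20% × (811,500 zł − 366,000 zł) = 89,100 zł ≥ 52,000 zł, so the exemption is fully phased out
  Base: 811,500 zł − 0 zł = 811,500 zł
  811,500 zł × 16% = 129,840 zł

Excess of alternative minimum tax over general income tax: 129,840 zł − 81,590 zł = 48,250 zł.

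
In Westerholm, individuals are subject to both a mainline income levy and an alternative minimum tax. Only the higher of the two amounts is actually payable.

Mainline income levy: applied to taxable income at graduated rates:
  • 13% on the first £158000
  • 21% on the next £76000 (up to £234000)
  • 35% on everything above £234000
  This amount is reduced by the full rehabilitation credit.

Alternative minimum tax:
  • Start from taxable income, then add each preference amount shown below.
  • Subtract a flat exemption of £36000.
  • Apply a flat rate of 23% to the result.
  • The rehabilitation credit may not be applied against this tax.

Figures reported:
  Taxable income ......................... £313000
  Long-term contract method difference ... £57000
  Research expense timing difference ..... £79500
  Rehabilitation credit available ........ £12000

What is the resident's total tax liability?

£95105

Mainline income levy:
  £158000 × 13% = £20540
  £76000 × 21% = £15960
  £79000 × 35% = £27650
  → £64150
  Less rehabilitation credit £12000 → £52150

Alternative minimum tax:
  Adjusted income: £313000 + £57000 + £79500 = £449500
  Less exemption £36000 → base £413500
  £413500 × 23% = £95105

£95105 > £52150, so the alternative minimum tax is the binding amount.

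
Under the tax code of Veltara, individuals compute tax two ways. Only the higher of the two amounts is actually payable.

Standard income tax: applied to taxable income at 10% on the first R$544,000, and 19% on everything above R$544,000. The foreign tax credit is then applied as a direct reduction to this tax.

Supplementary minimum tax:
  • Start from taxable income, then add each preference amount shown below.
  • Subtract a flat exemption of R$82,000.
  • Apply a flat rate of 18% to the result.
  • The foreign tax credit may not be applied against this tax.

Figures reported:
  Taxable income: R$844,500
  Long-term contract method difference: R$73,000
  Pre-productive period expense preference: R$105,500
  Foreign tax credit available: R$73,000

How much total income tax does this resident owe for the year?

R$169,380

Supplementary minimum tax:
  Adjusted income: R$844,500 + R$73,000 + R$105,500 = R$1,023,000
  Less exemption R$82,000 → base R$941,000
  R$941,000 × 18% = R$169,380

Standard income tax:
  R$544,000 × 10% = R$54,400
  R$300,500 × 19% = R$57,095
  → R$111,495
  Less foreign tax credit R$73,000 → R$38,495

R$169,380 > R$38,495, so the supplementary minimum tax is the binding amount.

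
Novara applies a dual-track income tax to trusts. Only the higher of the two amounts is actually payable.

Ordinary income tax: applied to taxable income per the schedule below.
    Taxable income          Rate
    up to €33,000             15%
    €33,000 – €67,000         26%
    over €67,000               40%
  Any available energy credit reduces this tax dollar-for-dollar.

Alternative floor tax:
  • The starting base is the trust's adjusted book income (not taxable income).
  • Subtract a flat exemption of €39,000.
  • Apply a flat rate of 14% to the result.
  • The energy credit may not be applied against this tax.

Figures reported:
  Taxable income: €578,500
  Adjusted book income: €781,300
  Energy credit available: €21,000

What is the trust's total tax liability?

Ordinary income tax:
  €33,000 × 15% = €4,950
  €34,000 × 26% = €8,840
  €511,500 × 40% = €204,600
  → €218,390
  Less energy credit €21,000 → €197,390

Alternative floor tax:
  Base (adjusted book income): €781,300
  Less exemption €39,000 → base €742,300
  €742,300 × 14% = €103,922

€197,390 > €103,922, so the ordinary income tax governs.

€197,390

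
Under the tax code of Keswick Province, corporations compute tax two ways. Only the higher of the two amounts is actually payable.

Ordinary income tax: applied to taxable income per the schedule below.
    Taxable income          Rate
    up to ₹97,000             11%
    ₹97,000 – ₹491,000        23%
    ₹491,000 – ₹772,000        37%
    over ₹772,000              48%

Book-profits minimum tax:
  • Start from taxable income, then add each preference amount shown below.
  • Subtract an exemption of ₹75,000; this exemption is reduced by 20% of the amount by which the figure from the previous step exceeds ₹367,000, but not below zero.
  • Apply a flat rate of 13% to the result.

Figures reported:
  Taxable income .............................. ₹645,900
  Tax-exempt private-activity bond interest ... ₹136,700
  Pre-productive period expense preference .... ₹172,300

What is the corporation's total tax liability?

₹158,603

Book-profits minimum tax:
  Adjusted income: ₹645,900 + ₹136,700 + ₹172,300 = ₹954,900
  Exemption: 20% × (₹954,900 − ₹367,000) = ₹117,580 ≥ ₹75,000, so the exemption is fully phased out
  Base: ₹954,900 − ₹0 = ₹954,900
  ₹954,900 × 13% = ₹124,137

Ordinary income tax:
  ₹97,000 × 11% = ₹10,670
  ₹394,000 × 23% = ₹90,620
  ₹154,900 × 37% = ₹57,313
  → ₹158,603

₹158,603 > ₹124,137, so the ordinary income tax governs.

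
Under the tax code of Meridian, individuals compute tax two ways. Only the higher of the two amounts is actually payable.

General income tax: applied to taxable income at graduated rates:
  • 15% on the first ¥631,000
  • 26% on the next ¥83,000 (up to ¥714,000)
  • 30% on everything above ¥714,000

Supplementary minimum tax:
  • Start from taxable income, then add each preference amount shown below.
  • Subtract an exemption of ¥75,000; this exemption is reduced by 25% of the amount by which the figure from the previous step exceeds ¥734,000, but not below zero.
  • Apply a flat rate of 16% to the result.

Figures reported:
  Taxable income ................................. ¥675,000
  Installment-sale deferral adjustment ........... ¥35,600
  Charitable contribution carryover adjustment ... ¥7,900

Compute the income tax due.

¥106,090

Supplementary minimum tax:
  Adjusted income: ¥675,000 + ¥35,600 + ¥7,900 = ¥718,500
  Exemption: ¥718,500 ≤ ¥734,000, so full ¥75,000 applies
  Base: ¥718,500 − ¥75,000 = ¥643,500
  ¥643,500 × 16% = ¥102,960

General income tax:
  ¥631,000 × 15% = ¥94,650
  ¥44,000 × 26% = ¥11,440
  → ¥106,090

¥106,090 > ¥102,960, so the general income tax governs.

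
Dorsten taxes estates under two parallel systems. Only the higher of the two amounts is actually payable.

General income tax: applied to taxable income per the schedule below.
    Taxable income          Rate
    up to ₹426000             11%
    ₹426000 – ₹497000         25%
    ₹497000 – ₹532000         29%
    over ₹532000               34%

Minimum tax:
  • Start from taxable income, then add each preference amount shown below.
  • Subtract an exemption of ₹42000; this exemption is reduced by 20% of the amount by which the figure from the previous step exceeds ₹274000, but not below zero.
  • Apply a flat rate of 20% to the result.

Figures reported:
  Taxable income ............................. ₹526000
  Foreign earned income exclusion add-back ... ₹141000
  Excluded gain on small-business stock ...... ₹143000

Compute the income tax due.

₹162000

General income tax:
  ₹426000 × 11% = ₹46860
  ₹71000 × 25% = ₹17750
  ₹29000 × 29% = ₹8410
  → ₹73020

Minimum tax:
  Adjusted income: ₹526000 + ₹141000 + ₹143000 = ₹810000
  Exemption: 20% × (₹810000 − ₹274000) = ₹107200 ≥ ₹42000, so the exemption is fully phased out
  Base: ₹810000 − ₹0 = ₹810000
  ₹810000 × 20% = ₹162000

₹162000 > ₹73020, so the minimum tax is the binding amount.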